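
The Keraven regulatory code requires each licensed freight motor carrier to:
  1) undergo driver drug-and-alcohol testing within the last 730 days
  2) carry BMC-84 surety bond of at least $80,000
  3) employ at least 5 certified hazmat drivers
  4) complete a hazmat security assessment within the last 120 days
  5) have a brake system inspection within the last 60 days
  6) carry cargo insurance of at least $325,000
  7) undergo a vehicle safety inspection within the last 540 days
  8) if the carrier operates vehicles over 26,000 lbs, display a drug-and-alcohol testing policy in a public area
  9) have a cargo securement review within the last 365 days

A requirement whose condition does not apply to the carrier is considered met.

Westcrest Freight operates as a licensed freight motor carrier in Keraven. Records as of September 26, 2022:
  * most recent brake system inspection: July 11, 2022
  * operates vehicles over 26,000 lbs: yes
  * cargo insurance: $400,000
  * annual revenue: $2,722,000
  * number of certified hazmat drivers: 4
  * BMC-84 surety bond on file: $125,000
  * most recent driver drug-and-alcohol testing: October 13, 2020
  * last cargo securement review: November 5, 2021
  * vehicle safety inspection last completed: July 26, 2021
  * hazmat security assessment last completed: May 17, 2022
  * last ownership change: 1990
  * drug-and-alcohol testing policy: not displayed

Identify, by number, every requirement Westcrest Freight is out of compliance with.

1. driver drug-and-alcohol testing 713 days ago vs limit 730 → met
2. BMC-84 surety bond $125,000 ≥ $80,000 → met
3. certified hazmat drivers 4 < 5 → not met
4. hazmat security assessment 132 days ago vs limit 120 → not met
5. brake system inspection 77 days ago vs limit 60 → not met
6. cargo insurance $400,000 ≥ $325,000 → met
7. vehicle safety inspection 427 days ago vs limit 540 → met
8. condition 'operates vehicles over 26,000 lbs' holds; drug-and-alcohol testing policy absent → not met
9. cargo securement review 325 days ago vs limit 365 → met
Not met: 3, 4, 5, 8

3, 4, 5, 8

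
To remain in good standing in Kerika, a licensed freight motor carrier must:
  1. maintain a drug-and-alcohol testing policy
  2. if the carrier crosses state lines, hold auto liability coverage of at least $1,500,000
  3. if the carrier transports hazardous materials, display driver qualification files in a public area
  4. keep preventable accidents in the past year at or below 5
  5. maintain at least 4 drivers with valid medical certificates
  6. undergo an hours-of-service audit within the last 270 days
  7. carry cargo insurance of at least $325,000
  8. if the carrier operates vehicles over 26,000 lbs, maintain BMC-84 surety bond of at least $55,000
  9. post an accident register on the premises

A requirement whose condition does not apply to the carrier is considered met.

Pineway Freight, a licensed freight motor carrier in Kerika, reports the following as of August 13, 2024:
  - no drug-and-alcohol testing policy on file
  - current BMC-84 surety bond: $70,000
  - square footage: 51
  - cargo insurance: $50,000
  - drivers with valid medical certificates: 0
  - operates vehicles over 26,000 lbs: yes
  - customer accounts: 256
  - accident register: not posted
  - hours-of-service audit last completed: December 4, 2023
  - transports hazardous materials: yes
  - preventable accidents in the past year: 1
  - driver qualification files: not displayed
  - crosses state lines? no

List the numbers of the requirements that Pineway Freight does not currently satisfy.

1. drug-and-alcohol testing policy absent → not met
2. condition 'crosses state lines' does not hold → requirement n/a → met
3. condition 'transports hazardous materials' holds; driver qualification files absent → not met
4. preventable accidents in the past year 1 ≤ 5 → met
5. drivers with valid medical certificates 0 < 4 → not met
6. hours-of-service audit 253 days ago vs limit 270 → met
7. cargo insurance $50,000 < $325,000 → not met
8. condition 'operates vehicles over 26,000 lbs' holds; BMC-84 surety bond $70,000 ≥ $55,000 → met
9. accident register absent → not met
Not met: 1, 3, 5, 7, 9

1, 3, 5, 7, 9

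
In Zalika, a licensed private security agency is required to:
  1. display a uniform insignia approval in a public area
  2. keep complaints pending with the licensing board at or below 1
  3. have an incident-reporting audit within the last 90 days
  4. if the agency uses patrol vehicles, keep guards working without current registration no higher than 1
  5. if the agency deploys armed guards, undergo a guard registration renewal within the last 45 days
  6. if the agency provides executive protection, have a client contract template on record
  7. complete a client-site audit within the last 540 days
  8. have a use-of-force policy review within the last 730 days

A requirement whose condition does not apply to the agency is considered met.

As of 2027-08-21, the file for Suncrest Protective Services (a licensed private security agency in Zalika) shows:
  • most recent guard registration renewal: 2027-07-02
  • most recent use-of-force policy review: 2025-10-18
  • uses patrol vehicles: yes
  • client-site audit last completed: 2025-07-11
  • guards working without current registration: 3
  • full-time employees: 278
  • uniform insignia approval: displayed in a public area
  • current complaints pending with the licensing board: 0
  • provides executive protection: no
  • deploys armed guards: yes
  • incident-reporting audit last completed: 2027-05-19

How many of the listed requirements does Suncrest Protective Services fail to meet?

1. uniform insignia approval present → met
2. complaints pending with the licensing board 0 ≤ 1 → met
3. incident-reporting audit 94 days ago vs limit 90 → not met
4. condition 'uses patrol vehicles' holds; guards working without current registration 3 > 1 → not met
5. condition 'deploys armed guards' holds; guard registration renewal 50 days ago vs limit 45 → not met
6. condition 'provides executive protection' does not hold → requirement n/a → met
7. client-site audit 771 days ago vs limit 540 → not met
8. use-of-force policy review 672 days ago vs limit 730 → met
Not met: 4 of 8

4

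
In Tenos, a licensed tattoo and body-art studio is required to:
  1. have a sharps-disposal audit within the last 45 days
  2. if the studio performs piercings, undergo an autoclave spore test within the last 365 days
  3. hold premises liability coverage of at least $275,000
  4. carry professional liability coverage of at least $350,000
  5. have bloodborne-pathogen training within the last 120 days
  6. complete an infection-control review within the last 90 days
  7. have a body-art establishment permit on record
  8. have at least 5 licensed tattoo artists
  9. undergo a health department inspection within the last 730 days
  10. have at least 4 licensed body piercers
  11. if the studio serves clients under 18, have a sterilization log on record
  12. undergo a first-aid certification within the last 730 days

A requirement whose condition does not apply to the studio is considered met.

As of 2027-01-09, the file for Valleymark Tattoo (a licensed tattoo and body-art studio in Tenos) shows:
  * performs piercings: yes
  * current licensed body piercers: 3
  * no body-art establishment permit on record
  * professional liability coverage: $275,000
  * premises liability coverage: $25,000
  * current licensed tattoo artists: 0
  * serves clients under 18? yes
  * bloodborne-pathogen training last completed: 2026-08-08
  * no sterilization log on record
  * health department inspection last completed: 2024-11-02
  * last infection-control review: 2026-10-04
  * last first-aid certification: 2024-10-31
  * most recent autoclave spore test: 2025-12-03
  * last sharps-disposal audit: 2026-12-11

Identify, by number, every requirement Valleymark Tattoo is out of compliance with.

1. sharps-disposal audit 29 days ago vs limit 45 → met
2. condition 'performs piercings' holds; autoclave spore test 402 days ago vs limit 365 → not met
3. premises liability coverage $25,000 < $275,000 → not met
4. professional liability coverage $275,000 < $350,000 → not met
5. bloodborne-pathogen training 154 days ago vs limit 120 → not met
6. infection-control review 97 days ago vs limit 90 → not met
7. body-art establishment permit absent → not met
8. licensed tattoo artists 0 < 5 → not met
9. health department inspection 798 days ago vs limit 730 → not met
10. licensed body piercers 3 < 4 → not met
11. condition 'serves clients under 18' holds; sterilization log absent → not met
12. first-aid certification 800 days ago vs limit 730 → not met
Not met: 2, 3, 4, 5, 6, 7, 8, 9, 10, 11, 12

2, 3, 4, 5, 6, 7, 8, 9, 10, 11, 12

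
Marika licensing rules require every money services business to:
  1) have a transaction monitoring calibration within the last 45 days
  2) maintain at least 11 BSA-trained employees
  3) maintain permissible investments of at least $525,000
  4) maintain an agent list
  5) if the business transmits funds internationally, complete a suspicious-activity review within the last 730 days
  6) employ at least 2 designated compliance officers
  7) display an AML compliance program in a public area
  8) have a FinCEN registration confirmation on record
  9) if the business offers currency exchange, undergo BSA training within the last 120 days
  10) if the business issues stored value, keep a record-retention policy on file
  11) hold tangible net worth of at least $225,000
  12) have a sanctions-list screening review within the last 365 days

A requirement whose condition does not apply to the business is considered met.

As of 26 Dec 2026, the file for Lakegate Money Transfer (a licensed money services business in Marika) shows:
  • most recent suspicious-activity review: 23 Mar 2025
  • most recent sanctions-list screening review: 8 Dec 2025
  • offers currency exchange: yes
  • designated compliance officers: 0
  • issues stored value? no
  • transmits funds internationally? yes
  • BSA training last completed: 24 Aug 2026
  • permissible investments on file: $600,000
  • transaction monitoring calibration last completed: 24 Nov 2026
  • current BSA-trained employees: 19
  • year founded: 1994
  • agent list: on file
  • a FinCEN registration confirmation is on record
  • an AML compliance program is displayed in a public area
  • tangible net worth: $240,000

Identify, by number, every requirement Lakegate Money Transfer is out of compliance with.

1. transaction monitoring calibration 32 days ago vs limit 45 → met
2. BSA-trained employees 19 ≥ 11 → met
3. permissible investments $600,000 ≥ $525,000 → met
4. agent list present → met
5. condition 'transmits funds internationally' holds; suspicious-activity review 643 days ago vs limit 730 → met
6. designated compliance officers 0 < 2 → not met
7. AML compliance program present → met
8. FinCEN registration confirmation present → met
9. condition 'offers currency exchange' holds; BSA training 124 days ago vs limit 120 → not met
10. condition 'issues stored value' does not hold → requirement n/a → met
11. tangible net worth $240,000 ≥ $225,000 → met
12. sanctions-list screening review 383 days ago vs limit 365 → not met
Not met: 6, 9, 12

6, 9, 12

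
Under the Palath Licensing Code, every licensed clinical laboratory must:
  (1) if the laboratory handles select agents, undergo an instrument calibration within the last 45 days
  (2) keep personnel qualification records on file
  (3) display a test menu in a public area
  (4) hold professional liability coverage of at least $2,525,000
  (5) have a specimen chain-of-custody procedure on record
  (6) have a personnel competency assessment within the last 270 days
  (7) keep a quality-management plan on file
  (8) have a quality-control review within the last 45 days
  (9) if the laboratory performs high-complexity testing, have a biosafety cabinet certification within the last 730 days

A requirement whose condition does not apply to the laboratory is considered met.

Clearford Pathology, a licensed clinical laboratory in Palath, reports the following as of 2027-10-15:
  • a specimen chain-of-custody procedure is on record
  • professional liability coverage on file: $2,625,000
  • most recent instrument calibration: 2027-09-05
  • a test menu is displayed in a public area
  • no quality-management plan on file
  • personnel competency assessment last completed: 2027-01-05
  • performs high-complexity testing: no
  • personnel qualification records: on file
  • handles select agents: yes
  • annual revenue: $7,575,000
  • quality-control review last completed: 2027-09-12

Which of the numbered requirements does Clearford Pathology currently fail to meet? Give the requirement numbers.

6, 7

1. condition 'handles select agents' holds; instrument calibration 40 days ago vs limit 45 → met
2. personnel qualification records present → met
3. test menu present → met
4. professional liability coverage $2,625,000 ≥ $2,525,000 → met
5. specimen chain-of-custody procedure present → met
6. personnel competency assessment 283 days ago vs limit 270 → not met
7. quality-management plan absent → not met
8. quality-control review 33 days ago vs limit 45 → met
9. condition 'performs high-complexity testing' does not hold → requirement n/a → met
Not met: 6, 7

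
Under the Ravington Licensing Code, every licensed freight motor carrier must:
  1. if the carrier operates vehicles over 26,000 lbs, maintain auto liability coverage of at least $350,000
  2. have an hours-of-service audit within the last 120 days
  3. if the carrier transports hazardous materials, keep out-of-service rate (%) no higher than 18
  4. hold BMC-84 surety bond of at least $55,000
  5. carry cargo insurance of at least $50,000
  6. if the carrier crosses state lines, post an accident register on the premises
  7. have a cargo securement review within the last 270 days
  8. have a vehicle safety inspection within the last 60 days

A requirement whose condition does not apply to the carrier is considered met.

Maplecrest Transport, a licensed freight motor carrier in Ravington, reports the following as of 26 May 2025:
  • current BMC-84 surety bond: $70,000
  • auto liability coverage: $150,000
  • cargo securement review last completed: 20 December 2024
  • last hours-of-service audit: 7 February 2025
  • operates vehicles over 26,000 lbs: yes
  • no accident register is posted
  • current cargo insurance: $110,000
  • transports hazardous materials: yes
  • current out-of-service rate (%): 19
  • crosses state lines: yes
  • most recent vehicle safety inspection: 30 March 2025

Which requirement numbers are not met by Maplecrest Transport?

1, 3, 6

1. condition 'operates vehicles over 26,000 lbs' holds; auto liability coverage $150,000 < $350,000 → not met
2. hours-of-service audit 108 days ago vs limit 120 → met
3. condition 'transports hazardous materials' holds; out-of-service rate (%) 19 > 18 → not met
4. BMC-84 surety bond $70,000 ≥ $55,000 → met
5. cargo insurance $110,000 ≥ $50,000 → met
6. condition 'crosses state lines' holds; accident register absent → not met
7. cargo securement review 157 days ago vs limit 270 → met
8. vehicle safety inspection 57 days ago vs limit 60 → met
Not met: 1, 3, 6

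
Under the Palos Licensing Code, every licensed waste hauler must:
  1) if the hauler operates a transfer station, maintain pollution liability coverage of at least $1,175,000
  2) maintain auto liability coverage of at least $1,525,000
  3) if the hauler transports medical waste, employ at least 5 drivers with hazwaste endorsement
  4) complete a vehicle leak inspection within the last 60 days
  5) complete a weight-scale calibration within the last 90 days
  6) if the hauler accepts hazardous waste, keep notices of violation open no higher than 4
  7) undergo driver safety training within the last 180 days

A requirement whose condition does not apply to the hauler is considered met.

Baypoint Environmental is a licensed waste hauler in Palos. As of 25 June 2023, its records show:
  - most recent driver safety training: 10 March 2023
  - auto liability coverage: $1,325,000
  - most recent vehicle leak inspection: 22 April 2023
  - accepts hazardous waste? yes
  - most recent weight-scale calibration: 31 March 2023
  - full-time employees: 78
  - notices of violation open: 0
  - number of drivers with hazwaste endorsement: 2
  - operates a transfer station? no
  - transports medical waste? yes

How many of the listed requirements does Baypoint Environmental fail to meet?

3

1. condition 'operates a transfer station' does not hold → requirement n/a → met
2. auto liability coverage $1,325,000 < $1,525,000 → not met
3. condition 'transports medical waste' holds; drivers with hazwaste endorsement 2 < 5 → not met
4. vehicle leak inspection 64 days ago vs limit 60 → not met
5. weight-scale calibration 86 days ago vs limit 90 → met
6. condition 'accepts hazardous waste' holds; notices of violation open 0 ≤ 4 → met
7. driver safety training 107 days ago vs limit 180 → met
Not met: 3 of 7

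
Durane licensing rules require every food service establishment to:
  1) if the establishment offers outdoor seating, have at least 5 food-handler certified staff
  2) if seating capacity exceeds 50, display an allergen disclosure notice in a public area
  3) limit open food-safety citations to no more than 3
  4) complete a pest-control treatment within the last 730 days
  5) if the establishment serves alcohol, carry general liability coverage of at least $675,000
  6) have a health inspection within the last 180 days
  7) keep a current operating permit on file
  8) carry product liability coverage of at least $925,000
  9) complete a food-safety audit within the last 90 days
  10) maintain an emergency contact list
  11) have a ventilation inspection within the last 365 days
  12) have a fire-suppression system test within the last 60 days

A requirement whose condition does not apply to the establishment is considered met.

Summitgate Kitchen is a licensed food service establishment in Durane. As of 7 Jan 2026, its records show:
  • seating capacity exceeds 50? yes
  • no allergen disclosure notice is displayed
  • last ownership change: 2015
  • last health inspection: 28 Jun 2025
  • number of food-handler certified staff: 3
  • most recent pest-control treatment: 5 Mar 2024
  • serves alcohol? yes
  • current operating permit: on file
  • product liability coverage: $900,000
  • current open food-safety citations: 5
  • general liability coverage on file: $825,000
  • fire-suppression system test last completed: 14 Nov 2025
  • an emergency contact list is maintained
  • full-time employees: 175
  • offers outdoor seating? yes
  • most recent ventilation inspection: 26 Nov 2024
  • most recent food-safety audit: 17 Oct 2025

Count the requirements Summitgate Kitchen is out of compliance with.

6

1. condition 'offers outdoor seating' holds; food-handler certified staff 3 < 5 → not met
2. condition 'seating capacity exceeds 50' holds; allergen disclosure notice absent → not met
3. open food-safety citations 5 > 3 → not met
4. pest-control treatment 673 days ago vs limit 730 → met
5. condition 'serves alcohol' holds; general liability coverage $825,000 ≥ $675,000 → met
6. health inspection 193 days ago vs limit 180 → not met
7. current operating permit present → met
8. product liability coverage $900,000 < $925,000 → not met
9. food-safety audit 82 days ago vs limit 90 → met
10. emergency contact list present → met
11. ventilation inspection 407 days ago vs limit 365 → not met
12. fire-suppression system test 54 days ago vs limit 60 → met
Not met: 6 of 12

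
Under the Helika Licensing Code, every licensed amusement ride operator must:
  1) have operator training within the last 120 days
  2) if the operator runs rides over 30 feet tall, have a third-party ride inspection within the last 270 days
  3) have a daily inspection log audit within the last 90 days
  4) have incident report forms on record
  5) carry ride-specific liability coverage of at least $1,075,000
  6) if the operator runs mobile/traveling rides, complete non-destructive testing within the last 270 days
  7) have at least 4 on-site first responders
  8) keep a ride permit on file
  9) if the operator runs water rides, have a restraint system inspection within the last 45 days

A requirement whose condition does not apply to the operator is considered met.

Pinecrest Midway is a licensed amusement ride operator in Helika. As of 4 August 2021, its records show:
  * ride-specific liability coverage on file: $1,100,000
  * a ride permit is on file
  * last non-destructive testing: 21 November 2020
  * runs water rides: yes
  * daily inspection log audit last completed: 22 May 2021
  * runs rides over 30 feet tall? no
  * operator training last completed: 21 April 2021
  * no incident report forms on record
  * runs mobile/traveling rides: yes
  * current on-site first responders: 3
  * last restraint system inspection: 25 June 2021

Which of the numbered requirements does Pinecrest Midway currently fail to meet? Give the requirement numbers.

4, 7

1. operator training 105 days ago vs limit 120 → met
2. condition 'runs rides over 30 feet tall' does not hold → requirement n/a → met
3. daily inspection log audit 74 days ago vs limit 90 → met
4. incident report forms absent → not met
5. ride-specific liability coverage $1,100,000 ≥ $1,075,000 → met
6. condition 'runs mobile/traveling rides' holds; non-destructive testing 256 days ago vs limit 270 → met
7. on-site first responders 3 < 4 → not met
8. ride permit present → met
9. condition 'runs water rides' holds; restraint system inspection 40 days ago vs limit 45 → met
Not met: 4, 7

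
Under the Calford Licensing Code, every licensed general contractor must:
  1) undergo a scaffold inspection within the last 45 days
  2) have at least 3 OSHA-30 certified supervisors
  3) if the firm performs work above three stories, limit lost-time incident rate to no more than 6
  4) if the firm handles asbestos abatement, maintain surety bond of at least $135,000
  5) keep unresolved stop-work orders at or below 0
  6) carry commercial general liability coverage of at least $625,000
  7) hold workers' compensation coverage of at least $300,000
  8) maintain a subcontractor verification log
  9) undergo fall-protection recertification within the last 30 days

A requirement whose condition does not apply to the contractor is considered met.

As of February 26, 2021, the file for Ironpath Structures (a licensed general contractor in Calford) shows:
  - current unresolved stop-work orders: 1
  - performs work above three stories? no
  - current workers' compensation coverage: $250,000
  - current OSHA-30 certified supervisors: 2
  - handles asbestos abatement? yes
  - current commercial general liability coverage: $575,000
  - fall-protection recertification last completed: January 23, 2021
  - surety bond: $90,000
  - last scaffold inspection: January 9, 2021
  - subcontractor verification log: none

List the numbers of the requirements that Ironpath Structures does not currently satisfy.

1. scaffold inspection 48 days ago vs limit 45 → not met
2. OSHA-30 certified supervisors 2 < 3 → not met
3. condition 'performs work above three stories' does not hold → requirement n/a → met
4. condition 'handles asbestos abatement' holds; surety bond $90,000 < $135,000 → not met
5. unresolved stop-work orders 1 > 0 → not met
6. commercial general liability coverage $575,000 < $625,000 → not met
7. workers' compensation coverage $250,000 < $300,000 → not met
8. subcontractor verification log absent → not met
9. fall-protection recertification 34 days ago vs limit 30 → not met
Not met: 1, 2, 4, 5, 6, 7, 8, 9

1, 2, 4, 5, 6, 7, 8, 9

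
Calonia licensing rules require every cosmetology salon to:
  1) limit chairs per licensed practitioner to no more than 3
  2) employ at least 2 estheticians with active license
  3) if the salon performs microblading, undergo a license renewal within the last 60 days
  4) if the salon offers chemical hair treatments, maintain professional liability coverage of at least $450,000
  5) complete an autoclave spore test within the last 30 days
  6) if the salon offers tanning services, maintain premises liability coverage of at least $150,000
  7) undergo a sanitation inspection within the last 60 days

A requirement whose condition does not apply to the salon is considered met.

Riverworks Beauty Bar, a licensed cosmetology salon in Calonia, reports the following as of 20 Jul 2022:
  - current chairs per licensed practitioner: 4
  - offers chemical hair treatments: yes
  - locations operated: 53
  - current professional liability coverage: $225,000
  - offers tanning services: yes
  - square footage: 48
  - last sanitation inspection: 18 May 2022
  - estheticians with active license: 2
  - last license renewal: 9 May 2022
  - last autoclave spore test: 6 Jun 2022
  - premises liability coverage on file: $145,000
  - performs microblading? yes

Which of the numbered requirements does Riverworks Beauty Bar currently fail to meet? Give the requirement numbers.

1, 3, 4, 5, 6, 7

1. chairs per licensed practitioner 4 > 3 → not met
2. estheticians with active license 2 ≥ 2 → met
3. condition 'performs microblading' holds; license renewal 72 days ago vs limit 60 → not met
4. condition 'offers chemical hair treatments' holds; professional liability coverage $225,000 < $450,000 → not met
5. autoclave spore test 44 days ago vs limit 30 → not met
6. condition 'offers tanning services' holds; premises liability coverage $145,000 < $150,000 → not met
7. sanitation inspection 63 days ago vs limit 60 → not met
Not met: 1, 3, 4, 5, 6, 7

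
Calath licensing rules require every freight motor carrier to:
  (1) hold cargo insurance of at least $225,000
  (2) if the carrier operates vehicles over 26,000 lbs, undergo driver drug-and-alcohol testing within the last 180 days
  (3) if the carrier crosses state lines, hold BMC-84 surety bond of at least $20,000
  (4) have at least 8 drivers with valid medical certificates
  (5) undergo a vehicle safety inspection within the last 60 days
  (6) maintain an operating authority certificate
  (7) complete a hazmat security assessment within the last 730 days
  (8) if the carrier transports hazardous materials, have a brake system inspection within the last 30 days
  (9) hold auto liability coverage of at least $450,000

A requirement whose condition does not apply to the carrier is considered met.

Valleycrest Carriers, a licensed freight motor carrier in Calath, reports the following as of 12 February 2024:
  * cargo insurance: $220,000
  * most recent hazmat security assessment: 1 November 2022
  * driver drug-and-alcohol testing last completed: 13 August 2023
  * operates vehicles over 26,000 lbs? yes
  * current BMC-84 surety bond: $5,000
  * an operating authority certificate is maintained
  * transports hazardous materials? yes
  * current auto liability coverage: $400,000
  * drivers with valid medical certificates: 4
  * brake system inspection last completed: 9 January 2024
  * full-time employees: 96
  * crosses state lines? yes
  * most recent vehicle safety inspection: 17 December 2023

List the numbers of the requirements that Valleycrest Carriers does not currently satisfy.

1, 2, 3, 4, 8, 9

1. cargo insurance $220,000 < $225,000 → not met
2. condition 'operates vehicles over 26,000 lbs' holds; driver drug-and-alcohol testing 183 days ago vs limit 180 → not met
3. condition 'crosses state lines' holds; BMC-84 surety bond $5,000 < $20,000 → not met
4. drivers with valid medical certificates 4 < 8 → not met
5. vehicle safety inspection 57 days ago vs limit 60 → met
6. operating authority certificate present → met
7. hazmat security assessment 468 days ago vs limit 730 → met
8. condition 'transports hazardous materials' holds; brake system inspection 34 days ago vs limit 30 → not met
9. auto liability coverage $400,000 < $450,000 → not met
Not met: 1, 2, 3, 4, 8, 9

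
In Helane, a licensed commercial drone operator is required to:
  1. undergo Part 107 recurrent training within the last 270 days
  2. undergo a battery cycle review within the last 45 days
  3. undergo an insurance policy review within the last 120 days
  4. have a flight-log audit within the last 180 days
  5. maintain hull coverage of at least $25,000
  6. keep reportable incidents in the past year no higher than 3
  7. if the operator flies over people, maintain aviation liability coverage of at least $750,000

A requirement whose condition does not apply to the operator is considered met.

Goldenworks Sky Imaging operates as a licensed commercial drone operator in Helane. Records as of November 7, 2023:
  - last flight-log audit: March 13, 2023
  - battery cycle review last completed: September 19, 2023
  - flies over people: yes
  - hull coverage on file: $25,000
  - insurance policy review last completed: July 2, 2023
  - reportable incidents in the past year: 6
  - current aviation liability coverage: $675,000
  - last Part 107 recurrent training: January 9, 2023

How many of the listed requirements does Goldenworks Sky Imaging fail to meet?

6

1. Part 107 recurrent training 302 days ago vs limit 270 → not met
2. battery cycle review 49 days ago vs limit 45 → not met
3. insurance policy review 128 days ago vs limit 120 → not met
4. flight-log audit 239 days ago vs limit 180 → not met
5. hull coverage $25,000 ≥ $25,000 → met
6. reportable incidents in the past year 6 > 3 → not met
7. condition 'flies over people' holds; aviation liability coverage $675,000 < $750,000 → not met
Not met: 6 of 7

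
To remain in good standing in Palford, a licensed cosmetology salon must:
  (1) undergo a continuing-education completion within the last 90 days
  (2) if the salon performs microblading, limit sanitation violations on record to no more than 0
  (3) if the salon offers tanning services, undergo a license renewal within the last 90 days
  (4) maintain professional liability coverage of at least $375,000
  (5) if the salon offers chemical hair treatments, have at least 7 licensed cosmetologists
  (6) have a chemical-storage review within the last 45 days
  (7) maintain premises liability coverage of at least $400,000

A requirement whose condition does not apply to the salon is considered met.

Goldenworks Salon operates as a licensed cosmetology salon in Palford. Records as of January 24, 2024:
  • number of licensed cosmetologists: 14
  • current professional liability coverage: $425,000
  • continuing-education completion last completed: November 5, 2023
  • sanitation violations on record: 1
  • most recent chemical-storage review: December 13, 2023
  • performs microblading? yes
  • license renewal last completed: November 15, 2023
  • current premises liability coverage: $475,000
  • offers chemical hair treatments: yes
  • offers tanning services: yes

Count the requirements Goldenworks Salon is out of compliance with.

1

1. continuing-education completion 80 days ago vs limit 90 → met
2. condition 'performs microblading' holds; sanitation violations on record 1 > 0 → not met
3. condition 'offers tanning services' holds; license renewal 70 days ago vs limit 90 → met
4. professional liability coverage $425,000 ≥ $375,000 → met
5. condition 'offers chemical hair treatments' holds; licensed cosmetologists 14 ≥ 7 → met
6. chemical-storage review 42 days ago vs limit 45 → met
7. premises liability coverage $475,000 ≥ $400,000 → met
Not met: 1 of 7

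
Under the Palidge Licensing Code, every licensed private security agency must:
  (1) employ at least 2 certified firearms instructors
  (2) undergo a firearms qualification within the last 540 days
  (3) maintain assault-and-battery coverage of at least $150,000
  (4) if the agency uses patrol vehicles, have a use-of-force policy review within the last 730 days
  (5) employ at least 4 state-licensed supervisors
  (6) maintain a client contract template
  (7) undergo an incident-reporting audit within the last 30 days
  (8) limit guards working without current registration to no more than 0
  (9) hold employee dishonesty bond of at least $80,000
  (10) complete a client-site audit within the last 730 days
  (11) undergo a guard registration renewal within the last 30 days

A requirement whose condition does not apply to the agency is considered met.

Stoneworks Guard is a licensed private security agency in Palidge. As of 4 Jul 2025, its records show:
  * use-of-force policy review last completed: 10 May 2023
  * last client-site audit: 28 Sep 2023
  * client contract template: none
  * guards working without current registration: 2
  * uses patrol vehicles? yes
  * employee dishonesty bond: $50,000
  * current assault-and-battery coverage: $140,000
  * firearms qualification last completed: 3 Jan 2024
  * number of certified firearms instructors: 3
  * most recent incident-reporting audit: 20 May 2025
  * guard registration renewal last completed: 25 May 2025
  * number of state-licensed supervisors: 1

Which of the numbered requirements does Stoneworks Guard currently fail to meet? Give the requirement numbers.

2, 3, 4, 5, 6, 7, 8, 9, 11

1. certified firearms instructors 3 ≥ 2 → met
2. firearms qualification 548 days ago vs limit 540 → not met
3. assault-and-battery coverage $140,000 < $150,000 → not met
4. condition 'uses patrol vehicles' holds; use-of-force policy review 786 days ago vs limit 730 → not met
5. state-licensed supervisors 1 < 4 → not met
6. client contract template absent → not met
7. incident-reporting audit 45 days ago vs limit 30 → not met
8. guards working without current registration 2 > 0 → not met
9. employee dishonesty bond $50,000 < $80,000 → not met
10. client-site audit 645 days ago vs limit 730 → met
11. guard registration renewal 40 days ago vs limit 30 → not met
Not met: 2, 3, 4, 5, 6, 7, 8, 9, 11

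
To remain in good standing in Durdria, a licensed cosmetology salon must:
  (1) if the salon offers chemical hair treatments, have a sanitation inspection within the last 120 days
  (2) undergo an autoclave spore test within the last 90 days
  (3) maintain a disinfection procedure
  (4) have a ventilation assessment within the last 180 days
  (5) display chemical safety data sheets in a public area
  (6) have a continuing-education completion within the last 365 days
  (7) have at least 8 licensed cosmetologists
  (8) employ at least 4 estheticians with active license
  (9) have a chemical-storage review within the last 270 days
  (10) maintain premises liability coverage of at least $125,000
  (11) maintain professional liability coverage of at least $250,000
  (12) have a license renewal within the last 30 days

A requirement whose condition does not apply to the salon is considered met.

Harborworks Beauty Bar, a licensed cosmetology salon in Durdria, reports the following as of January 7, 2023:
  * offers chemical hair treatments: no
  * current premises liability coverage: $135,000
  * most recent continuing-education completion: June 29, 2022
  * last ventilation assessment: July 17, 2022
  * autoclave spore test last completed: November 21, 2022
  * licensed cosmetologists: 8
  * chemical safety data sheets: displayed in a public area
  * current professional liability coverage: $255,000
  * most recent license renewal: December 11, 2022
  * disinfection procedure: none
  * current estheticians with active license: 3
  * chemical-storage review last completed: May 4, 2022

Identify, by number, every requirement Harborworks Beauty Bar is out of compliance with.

1. condition 'offers chemical hair treatments' does not hold → requirement n/a → met
2. autoclave spore test 47 days ago vs limit 90 → met
3. disinfection procedure absent → not met
4. ventilation assessment 174 days ago vs limit 180 → met
5. chemical safety data sheets present → met
6. continuing-education completion 192 days ago vs limit 365 → met
7. licensed cosmetologists 8 ≥ 8 → met
8. estheticians with active license 3 < 4 → not met
9. chemical-storage review 248 days ago vs limit 270 → met
10. premises liability coverage $135,000 ≥ $125,000 → met
11. professional liability coverage $255,000 ≥ $250,000 → met
12. license renewal 27 days ago vs limit 30 → met
Not met: 3, 8

3, 8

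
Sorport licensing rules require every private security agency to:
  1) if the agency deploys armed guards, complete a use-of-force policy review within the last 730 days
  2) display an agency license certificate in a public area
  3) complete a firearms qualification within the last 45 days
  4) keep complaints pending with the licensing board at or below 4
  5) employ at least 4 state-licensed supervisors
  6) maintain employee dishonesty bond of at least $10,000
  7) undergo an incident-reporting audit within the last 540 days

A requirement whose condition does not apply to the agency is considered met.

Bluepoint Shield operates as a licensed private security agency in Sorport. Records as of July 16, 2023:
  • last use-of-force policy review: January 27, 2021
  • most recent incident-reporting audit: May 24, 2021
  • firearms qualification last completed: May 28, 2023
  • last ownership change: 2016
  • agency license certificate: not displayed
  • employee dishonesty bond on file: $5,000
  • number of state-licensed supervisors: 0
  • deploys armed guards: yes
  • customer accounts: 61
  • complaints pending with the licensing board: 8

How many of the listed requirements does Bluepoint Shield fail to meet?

1. condition 'deploys armed guards' holds; use-of-force policy review 900 days ago vs limit 730 → not met
2. agency license certificate absent → not met
3. firearms qualification 49 days ago vs limit 45 → not met
4. complaints pending with the licensing board 8 > 4 → not met
5. state-licensed supervisors 0 < 4 → not met
6. employee dishonesty bond $5,000 < $10,000 → not met
7. incident-reporting audit 783 days ago vs limit 540 → not met
Not met: 7 of 7

7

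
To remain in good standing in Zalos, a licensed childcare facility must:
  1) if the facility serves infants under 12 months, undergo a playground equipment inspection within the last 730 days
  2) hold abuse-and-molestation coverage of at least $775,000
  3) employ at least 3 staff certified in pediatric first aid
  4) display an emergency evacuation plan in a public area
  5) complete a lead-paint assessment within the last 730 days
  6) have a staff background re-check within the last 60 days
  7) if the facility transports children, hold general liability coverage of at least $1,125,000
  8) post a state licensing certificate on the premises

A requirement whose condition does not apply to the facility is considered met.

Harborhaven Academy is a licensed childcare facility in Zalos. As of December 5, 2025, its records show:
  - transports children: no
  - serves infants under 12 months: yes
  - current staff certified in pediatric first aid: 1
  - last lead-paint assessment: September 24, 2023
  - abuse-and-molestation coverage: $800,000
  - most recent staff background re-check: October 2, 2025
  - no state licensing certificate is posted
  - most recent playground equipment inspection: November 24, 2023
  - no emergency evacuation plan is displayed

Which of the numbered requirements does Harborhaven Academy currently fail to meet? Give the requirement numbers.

1, 3, 4, 5, 6, 8

1. condition 'serves infants under 12 months' holds; playground equipment inspection 742 days ago vs limit 730 → not met
2. abuse-and-molestation coverage $800,000 ≥ $775,000 → met
3. staff certified in pediatric first aid 1 < 3 → not met
4. emergency evacuation plan absent → not met
5. lead-paint assessment 803 days ago vs limit 730 → not met
6. staff background re-check 64 days ago vs limit 60 → not met
7. condition 'transports children' does not hold → requirement n/a → met
8. state licensing certificate absent → not met
Not met: 1, 3, 4, 5, 6, 8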